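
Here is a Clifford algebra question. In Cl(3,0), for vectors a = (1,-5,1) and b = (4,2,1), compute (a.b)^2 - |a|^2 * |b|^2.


a . b = 1*4 + (-5)*2 + 1*1
= 4 + (-10) + 1 = -5
|a|^2 = 1^2 + (-5)^2 + 1^2 = 27
|b|^2 = 4^2 + 2^2 + 1^2 = 21
(a.b)^2 = (-5)^2 = 25
|a|^2 * |b|^2 = 27 * 21 = 567
Result = 25 - 567 = -542


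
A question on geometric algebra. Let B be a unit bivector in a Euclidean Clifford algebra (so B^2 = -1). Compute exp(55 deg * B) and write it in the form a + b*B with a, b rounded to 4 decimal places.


For a unit bivector B with B^2 = -1, the exponential series gives
e^(theta*B) = cos(theta) + sin(theta)*B (the GA analogue of Euler's formula).
theta = 55 degrees = 0.959931 rad
cos(55 deg) = 0.5736
sin(55 deg) = 0.8192
exp(theta*B) = 0.5736 + 0.8192*B


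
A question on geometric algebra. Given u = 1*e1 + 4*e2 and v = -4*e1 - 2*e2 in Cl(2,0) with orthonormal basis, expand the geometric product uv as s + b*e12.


Expand: (1*e1 + 4*e2)(-4*e1 - 2*e2)
= 1*(-4)*e1e1 + 1*(-2)*e1e2 + 4*(-4)*e2e1 + 4*(-2)*e2e2
Using e1^2 = e2^2 = 1, e2e1 = -e1e2:
Scalar part s = 1*(-4) + 4*(-2) = -4 + (-8) = -12
Bivector part b = 1*(-2) - 4*(-4) = -2 - (-16) = 14
uv = -12 + 14*e12


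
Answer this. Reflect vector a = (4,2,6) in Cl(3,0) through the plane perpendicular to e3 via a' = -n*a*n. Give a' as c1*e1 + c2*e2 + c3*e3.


Reflection formula: a' = -n*a*n, with n = e3 (unit vector, n^2 = 1).
For reflection through hyperplane perp to e3:
The component along e3 flips sign, others stay.
a = (4, 2, 6)
a' = (4, 2, -6)
a' = 4*e1 + 2*e2 - 6*e3


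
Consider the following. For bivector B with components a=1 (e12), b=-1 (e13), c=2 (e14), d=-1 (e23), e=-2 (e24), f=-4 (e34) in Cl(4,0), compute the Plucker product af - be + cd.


Plucker relation: af - be + cd
a*f = 1*(-4) = -4
b*e = (-1)*(-2) = 2
c*d = 2*(-1) = -2
af - be + cd = -4 - 2 + (-2)
= -8


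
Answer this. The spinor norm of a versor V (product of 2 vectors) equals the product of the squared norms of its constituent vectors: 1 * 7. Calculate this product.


Spinor norm N(V) = |v1|^2 * |v2|^2 * ... * |v2|^2
= 1 * 7
Running product: 1, 7
N(V) = 7


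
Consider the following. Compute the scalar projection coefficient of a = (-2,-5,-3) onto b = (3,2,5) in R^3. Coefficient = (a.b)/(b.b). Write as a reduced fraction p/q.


Projection coefficient = (a . b) / (b . b)
a . b = (-2)*3 + (-5)*2 + (-3)*5
= -6 + (-10) + (-15) = -31
b . b = 3^2 + 2^2 + 5^2
= 9 + 4 + 25 = 38
Coefficient = -31/38
In lowest terms: -31/38


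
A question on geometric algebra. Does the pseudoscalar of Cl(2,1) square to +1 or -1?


The pseudoscalar I = e1...e_n (product of all n generators) of Cl(p,q) satisfies I^2 = (-1)^(q + n(n-1)/2).
p = 2, q = 1, n = p + q = 3
n(n-1)/2 = 3 * 2 / 2 = 3
Exponent = q + n(n-1)/2 = 1 + 3 = 4
I^2 = (-1)^4 = +1


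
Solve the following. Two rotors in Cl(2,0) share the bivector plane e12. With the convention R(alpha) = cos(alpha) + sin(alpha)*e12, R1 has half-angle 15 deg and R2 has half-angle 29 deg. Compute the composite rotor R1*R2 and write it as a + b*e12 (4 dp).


Same-plane rotors commute and their half-angles add:
R1*R2 = cos(a1 + a2) + sin(a1 + a2)*e12.
a1 + a2 = 15 + 29 = 44 deg
cos(44 deg) = 0.7193
sin(44 deg) = 0.6947
R1*R2 = 0.7193 + 0.6947*e12


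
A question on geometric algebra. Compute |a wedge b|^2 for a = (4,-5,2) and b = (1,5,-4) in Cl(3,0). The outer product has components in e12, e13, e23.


a wedge b = (a1*b2 - a2*b1)*e12 + (a1*b3 - a3*b1)*e13 + (a2*b3 - a3*b2)*e23
e12 coeff: 4*5 - (-5)*1 = 20 - (-5) = 25
e13 coeff: 4*(-4) - 2*1 = -16 - 2 = -18
e23 coeff: (-5)*(-4) - 2*5 = 20 - 10 = 10
|a wedge b|^2 = 25^2 + (-18)^2 + 10^2
= 625 + 324 + 100
= 1049


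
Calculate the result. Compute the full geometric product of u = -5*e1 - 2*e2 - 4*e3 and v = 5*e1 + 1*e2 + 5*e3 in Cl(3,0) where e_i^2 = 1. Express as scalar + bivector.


In Cl(3,0): e_i^2 = 1, e_ie_j = -e_je_i for i != j.
Scalar part = u . v = (-5)*5 + (-2)*1 + (-4)*5
= -25 + (-2) + (-20) = -47
e12 coeff = (-5)*1 - (-2)*5 = -5 - (-10) = 5
e13 coeff = (-5)*5 - (-4)*5 = -25 - (-20) = -5
e23 coeff = (-2)*5 - (-4)*1 = -10 - (-4) = -6
uv = -47 + 5*e12 - 5*e13 - 6*e23


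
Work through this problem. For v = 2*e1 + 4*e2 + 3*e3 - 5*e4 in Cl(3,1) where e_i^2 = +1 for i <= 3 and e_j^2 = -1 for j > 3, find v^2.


v^2 = sum of c_i^2 * e_i^2
Positive signature terms (e_i^2 = +1): 2^2 + 4^2 + 3^2 = 29
Negative signature terms (e_j^2 = -1): (-5)^2 = 25
v^2 = 29 - 25 = 4


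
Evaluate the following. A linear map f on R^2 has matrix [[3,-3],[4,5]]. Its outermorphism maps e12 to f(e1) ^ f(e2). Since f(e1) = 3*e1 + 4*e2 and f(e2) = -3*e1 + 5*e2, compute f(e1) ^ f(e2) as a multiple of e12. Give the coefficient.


The outermorphism of a linear map f sends e1^e2 to f(e1)^f(e2).
f(e1) = 3*e1 + 4*e2
f(e2) = -3*e1 + 5*e2
f(e1) ^ f(e2) = (3*e1 + 4*e2) ^ (-3*e1 + 5*e2)
= 3*5*e12 + 4*(-3)*e21
= (15 - (-12))*e12
= 27*e12
Coefficient = 27


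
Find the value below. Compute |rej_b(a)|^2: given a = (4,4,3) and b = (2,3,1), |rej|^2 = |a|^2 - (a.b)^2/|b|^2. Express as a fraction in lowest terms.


|a|^2 = 4^2 + 4^2 + 3^2 = 41
|b|^2 = 2^2 + 3^2 + 1^2 = 14
a . b = 4*2 + 4*3 + 3*1 = 23
(a.b)^2 = 23^2 = 529
|rej|^2 = 41 - 529/14
= (574 - 529)/14
= 45/14
In lowest terms: 45/14


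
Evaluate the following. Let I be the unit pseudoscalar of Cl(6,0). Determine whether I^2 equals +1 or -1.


The pseudoscalar I = e1...e_n (product of all n generators) of Cl(p,q) satisfies I^2 = (-1)^(q + n(n-1)/2).
p = 6, q = 0, n = p + q = 6
n(n-1)/2 = 6 * 5 / 2 = 15
Exponent = q + n(n-1)/2 = 0 + 15 = 15
I^2 = (-1)^15 = -1


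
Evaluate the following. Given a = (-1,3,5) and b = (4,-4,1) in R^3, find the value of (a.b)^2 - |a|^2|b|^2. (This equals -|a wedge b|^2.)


a . b = (-1)*4 + 3*(-4) + 5*1
= -4 + (-12) + 5 = -11
|a|^2 = (-1)^2 + 3^2 + 5^2 = 35
|b|^2 = 4^2 + (-4)^2 + 1^2 = 33
(a.b)^2 = (-11)^2 = 121
|a|^2 * |b|^2 = 35 * 33 = 1155
Result = 121 - 1155 = -1034


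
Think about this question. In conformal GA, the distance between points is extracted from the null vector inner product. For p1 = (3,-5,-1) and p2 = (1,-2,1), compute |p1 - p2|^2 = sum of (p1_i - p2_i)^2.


p1 - p2 = (2, -3, -2)
|p1 - p2|^2 = 2^2 + (-3)^2 + (-2)^2
= 4 + 9 + 4
= 17


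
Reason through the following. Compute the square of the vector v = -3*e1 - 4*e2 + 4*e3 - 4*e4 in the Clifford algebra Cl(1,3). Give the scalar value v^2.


v^2 = sum of c_i^2 * e_i^2
Positive signature terms (e_i^2 = +1): (-3)^2 = 9
Negative signature terms (e_j^2 = -1): (-4)^2 + 4^2 + (-4)^2 = 48
v^2 = 9 - 48 = -39


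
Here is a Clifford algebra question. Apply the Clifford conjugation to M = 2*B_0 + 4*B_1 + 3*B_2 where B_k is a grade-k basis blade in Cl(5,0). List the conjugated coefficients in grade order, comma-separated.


Clifford conjugate sign for grade k: (-1)^(k(k+1)/2)
Grade 0: (-1)^(0*1/2) = (-1)^0 = 1, coeff 2 -> 2
Grade 1: (-1)^(1*2/2) = (-1)^1 = -1, coeff 4 -> -4
Grade 2: (-1)^(2*3/2) = (-1)^3 = -1, coeff 3 -> -3
Conjugated coefficients: 2, -4, -3


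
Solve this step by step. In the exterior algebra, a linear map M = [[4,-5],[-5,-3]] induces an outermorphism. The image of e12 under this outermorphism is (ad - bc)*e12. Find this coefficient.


The outermorphism of a linear map f sends e1^e2 to f(e1)^f(e2).
f(e1) = 4*e1 - 5*e2
f(e2) = -5*e1 - 3*e2
f(e1) ^ f(e2) = (4*e1 - 5*e2) ^ (-5*e1 - 3*e2)
= 4*(-3)*e12 + (-5)*(-5)*e21
= (-12 - 25)*e12
= -37*e12
Coefficient = -37


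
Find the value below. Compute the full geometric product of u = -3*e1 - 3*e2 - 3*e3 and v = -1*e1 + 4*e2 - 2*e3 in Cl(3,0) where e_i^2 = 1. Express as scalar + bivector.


In Cl(3,0): e_i^2 = 1, e_ie_j = -e_je_i for i != j.
Scalar part = u . v = (-3)*(-1) + (-3)*4 + (-3)*(-2)
= 3 + (-12) + 6 = -3
e12 coeff = (-3)*4 - (-3)*(-1) = -12 - 3 = -15
e13 coeff = (-3)*(-2) - (-3)*(-1) = 6 - 3 = 3
e23 coeff = (-3)*(-2) - (-3)*4 = 6 - (-12) = 18
uv = -3 - 15*e12 + 3*e13 + 18*e23


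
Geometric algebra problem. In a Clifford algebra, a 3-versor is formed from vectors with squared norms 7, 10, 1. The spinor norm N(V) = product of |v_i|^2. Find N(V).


Spinor norm N(V) = |v1|^2 * |v2|^2 * ... * |v3|^2
= 7 * 10 * 1
Running product: 7, 70, 70
N(V) = 70


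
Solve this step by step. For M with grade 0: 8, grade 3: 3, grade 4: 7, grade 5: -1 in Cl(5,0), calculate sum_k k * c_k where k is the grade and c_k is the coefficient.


Grade-weighted sum = sum of grade_k * coefficient_k
0*8 = 0
3*3 = 9
4*7 = 28
5*(-1) = -5
Total = 0 + 9 + 28 + (-5) = 32


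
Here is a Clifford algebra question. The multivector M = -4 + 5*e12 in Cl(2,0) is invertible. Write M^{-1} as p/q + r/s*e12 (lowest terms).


M = -4 + 5*e12, where e12^2 = -1.
Since M commutes with its reverse ~M = a - b*e12, M * ~M = a^2 - b^2*e12^2 = a^2 + b^2.
So M^{-1} = ~M / (a^2 + b^2) = (a - b*e12)/(a^2 + b^2).
a^2 + b^2 = 16 + 25 = 41
Scalar part = -4/41 = -4/41
Bivector coeff = -5/41 = -5/41
M^{-1} = -4/41 - 5/41*e12


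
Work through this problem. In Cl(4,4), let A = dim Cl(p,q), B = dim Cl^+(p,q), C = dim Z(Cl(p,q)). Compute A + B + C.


n = 4 + 4 = 8
Total dim = 2^8 = 256
Even subalgebra dim = 2^7 = 128
n is even, so center dim = 1
Sum = 256 + 128 + 1 = 385


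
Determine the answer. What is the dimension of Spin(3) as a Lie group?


Spin(n) double-covers SO(n); both have Lie algebra so(n) of dimension n(n-1)/2.
n = 3
n(n-1) = 3 * 2 = 6
dim Spin(3) = 6/2 = 3


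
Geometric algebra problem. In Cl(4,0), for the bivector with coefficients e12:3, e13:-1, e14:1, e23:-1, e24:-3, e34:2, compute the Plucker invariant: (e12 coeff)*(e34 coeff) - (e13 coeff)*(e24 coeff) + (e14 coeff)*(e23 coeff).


Plucker relation: af - be + cd
a*f = 3*2 = 6
b*e = (-1)*(-3) = 3
c*d = 1*(-1) = -1
af - be + cd = 6 - 3 + (-1)
= 2


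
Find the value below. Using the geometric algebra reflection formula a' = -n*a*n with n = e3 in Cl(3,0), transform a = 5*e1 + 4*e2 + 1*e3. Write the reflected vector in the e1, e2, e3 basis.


Reflection formula: a' = -n*a*n, with n = e3 (unit vector, n^2 = 1).
For reflection through hyperplane perp to e3:
The component along e3 flips sign, others stay.
a = (5, 4, 1)
a' = (5, 4, -1)
a' = 5*e1 + 4*e2 - 1*e3


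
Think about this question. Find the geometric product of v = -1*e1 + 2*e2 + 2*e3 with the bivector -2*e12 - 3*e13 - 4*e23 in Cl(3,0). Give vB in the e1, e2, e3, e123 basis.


vB has grade-1 (vector) and grade-3 (trivector) parts: vB = (v _| B) + (v ^ B).
Vector part <vB>_1:
  e1: -v2*b12 - v3*b13 = -(2)*(-2) - (2)*(-3) = 10
  e2: v1*b12 - v3*b23 = (-1)*(-2) - (2)*(-4) = 10
  e3: v1*b13 + v2*b23 = (-1)*(-3) + (2)*(-4) = -5
Trivector part <vB>_3:
  e123: v1*b23 - v2*b13 + v3*b12 = (-1)*(-4) - (2)*(-3) + (2)*(-2) = 6
vB = 10*e1 + 10*e2 - 5*e3 + 6*e123


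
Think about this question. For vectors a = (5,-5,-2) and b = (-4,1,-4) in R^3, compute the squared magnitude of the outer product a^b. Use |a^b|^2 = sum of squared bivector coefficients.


a wedge b = (a1*b2 - a2*b1)*e12 + (a1*b3 - a3*b1)*e13 + (a2*b3 - a3*b2)*e23
e12 coeff: 5*1 - (-5)*(-4) = 5 - 20 = -15
e13 coeff: 5*(-4) - (-2)*(-4) = -20 - 8 = -28
e23 coeff: (-5)*(-4) - (-2)*1 = 20 - (-2) = 22
|a wedge b|^2 = (-15)^2 + (-28)^2 + 22^2
= 225 + 784 + 484
= 1493


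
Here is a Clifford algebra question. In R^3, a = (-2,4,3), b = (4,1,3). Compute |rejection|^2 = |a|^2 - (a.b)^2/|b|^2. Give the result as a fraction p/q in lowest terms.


|a|^2 = (-2)^2 + 4^2 + 3^2 = 29
|b|^2 = 4^2 + 1^2 + 3^2 = 26
a . b = (-2)*4 + 4*1 + 3*3 = 5
(a.b)^2 = 5^2 = 25
|rej|^2 = 29 - 25/26
= (754 - 25)/26
= 729/26
In lowest terms: 729/26


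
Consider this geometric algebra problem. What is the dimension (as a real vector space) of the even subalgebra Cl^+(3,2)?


Even subalgebra dimension = 2^(n-1)
n = 3 + 2 = 5
2^(5 - 1) = 2^4 = 16
Verification: sum of C(5,k) for even k = 1 + 10 + 5 = 16
Result = 16


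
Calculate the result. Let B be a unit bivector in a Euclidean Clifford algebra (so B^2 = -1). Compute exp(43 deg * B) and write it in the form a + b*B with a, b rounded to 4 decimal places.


For a unit bivector B with B^2 = -1, the exponential series gives
e^(theta*B) = cos(theta) + sin(theta)*B (the GA analogue of Euler's formula).
theta = 43 degrees = 0.750492 rad
cos(43 deg) = 0.7314
sin(43 deg) = 0.6820
exp(theta*B) = 0.7314 + 0.6820*B


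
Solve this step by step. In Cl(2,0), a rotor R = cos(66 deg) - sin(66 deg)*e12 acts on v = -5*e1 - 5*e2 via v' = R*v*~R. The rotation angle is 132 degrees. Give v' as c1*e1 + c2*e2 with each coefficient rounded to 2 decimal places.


Rotor R = cos(66deg) - sin(66deg)*e12
Rotation angle theta = 2 * 66 = 132 degrees
v' = R*v*~R rotates v by theta.
cos(132deg) = -0.6691, sin(132deg) = 0.7431
v'_1 = -5*cos(132deg) - (-5)*sin(132deg)
= -5*(-0.6691) - (-5)*0.7431
= 7.06
v'_2 = -5*sin(132deg) + (-5)*cos(132deg)
= -5*0.7431 + (-5)*(-0.6691)
= -0.37
v' = 7.06*e1 - 0.37*e2


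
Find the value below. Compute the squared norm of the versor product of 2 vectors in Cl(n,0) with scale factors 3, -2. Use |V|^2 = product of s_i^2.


Each vector v_i has |v_i|^2 = s_i^2
Squared scales: 3^2 = 9, (-2)^2 = 4
|V|^2 = 9 * 4
= 36


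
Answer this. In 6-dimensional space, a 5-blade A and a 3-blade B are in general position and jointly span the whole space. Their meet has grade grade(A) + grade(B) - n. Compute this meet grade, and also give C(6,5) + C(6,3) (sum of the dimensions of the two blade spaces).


Meet grade = grade(A) + grade(B) - n
= 5 + 3 - 6 = 2
C(6,5) = 6
C(6,3) = 20
dim_A + dim_B = 6 + 20 = 26


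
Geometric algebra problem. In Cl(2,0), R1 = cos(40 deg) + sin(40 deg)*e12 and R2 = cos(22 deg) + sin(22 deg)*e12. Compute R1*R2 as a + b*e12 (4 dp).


Same-plane rotors commute and their half-angles add:
R1*R2 = cos(a1 + a2) + sin(a1 + a2)*e12.
a1 + a2 = 40 + 22 = 62 deg
cos(62 deg) = 0.4695
sin(62 deg) = 0.8829
R1*R2 = 0.4695 + 0.8829*e12


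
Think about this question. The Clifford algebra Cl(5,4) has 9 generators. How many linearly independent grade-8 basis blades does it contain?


Number of grade-k basis blades in Cl(p,q) with n = p + q is C(n, k).
n = 5 + 4 = 9
C(9, 8) = 9! / (8! * 1!)
= 362880 / (40320 * 1)
= 9


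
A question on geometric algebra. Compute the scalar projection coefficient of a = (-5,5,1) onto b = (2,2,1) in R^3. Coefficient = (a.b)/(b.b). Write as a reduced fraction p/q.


Projection coefficient = (a . b) / (b . b)
a . b = (-5)*2 + 5*2 + 1*1
= -10 + 10 + 1 = 1
b . b = 2^2 + 2^2 + 1^2
= 4 + 4 + 1 = 9
Coefficient = 1/9
In lowest terms: 1/9


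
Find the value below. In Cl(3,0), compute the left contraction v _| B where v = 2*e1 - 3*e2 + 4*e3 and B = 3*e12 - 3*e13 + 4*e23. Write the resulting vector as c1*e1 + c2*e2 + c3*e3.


Left contraction v _| B = <vB>_1 (grade-1 part of the geometric product vB).
Using e1_|e12 = e2, e2_|e12 = -e1, e1_|e13 = e3, e3_|e13 = -e1, e2_|e23 = e3, e3_|e23 = -e2:
e1 coeff: -v2*b12 - v3*b13 = -(-3)*(3) - (4)*(-3) = 21
e2 coeff: v1*b12 - v3*b23 = (2)*(3) - (4)*(4) = -10
e3 coeff: v1*b13 + v2*b23 = (2)*(-3) + (-3)*(4) = -18
v _| B = 21*e1 - 10*e2 - 18*e3


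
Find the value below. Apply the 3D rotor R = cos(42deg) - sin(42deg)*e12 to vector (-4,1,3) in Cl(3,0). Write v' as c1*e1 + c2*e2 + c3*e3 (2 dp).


Rotor R = cos(42deg) - sin(42deg)*e12
Rotation angle theta = 2 * 42 = 84 degrees in the e12 plane (e1 -> e2).
The component perpendicular to the plane (e3) is invariant: v'_3 = v3 = 3.00
cos(84deg) = 0.1045, sin(84deg) = 0.9945
v'_1 = v1*cos(theta) - v2*sin(theta) = -4*0.1045 - 1*0.9945 = -1.41
v'_2 = v1*sin(theta) + v2*cos(theta) = -4*0.9945 + 1*0.1045 = -3.87
v' = -1.41*e1 - 3.87*e2 + 3.00*e3


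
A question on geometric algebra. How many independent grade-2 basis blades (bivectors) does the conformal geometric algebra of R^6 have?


The conformal model of R^6 uses Cl(7,1) with m = 6 + 2 = 8 generators.
Number of grade-2 blades = C(m, 2) = C(8, 2)
= 8*7/2 = 28


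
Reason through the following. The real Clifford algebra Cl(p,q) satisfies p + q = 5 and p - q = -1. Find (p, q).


We need p + q = 5 and p - q = -1.
Adding: 2p = 5 + (-1) = 4, so p = 2.
Then q = 5 - 2 = 3.
(p, q) = (2, 3)


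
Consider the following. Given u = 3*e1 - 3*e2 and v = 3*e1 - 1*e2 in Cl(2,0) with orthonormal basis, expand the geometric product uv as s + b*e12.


Expand: (3*e1 - 3*e2)(3*e1 - 1*e2)
= 3*3*e1e1 + 3*(-1)*e1e2 + (-3)*3*e2e1 + (-3)*(-1)*e2e2
Using e1^2 = e2^2 = 1, e2e1 = -e1e2:
Scalar part s = 3*3 + (-3)*(-1) = 9 + 3 = 12
Bivector part b = 3*(-1) - (-3)*3 = -3 - (-9) = 6
uv = 12 + 6*e12


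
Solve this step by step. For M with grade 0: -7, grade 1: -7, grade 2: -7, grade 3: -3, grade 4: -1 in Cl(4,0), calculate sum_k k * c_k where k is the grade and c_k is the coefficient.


Grade-weighted sum = sum of grade_k * coefficient_k
0*(-7) = 0
1*(-7) = -7
2*(-7) = -14
3*(-3) = -9
4*(-1) = -4
Total = 0 + (-7) + (-14) + (-9) + (-4) = -34


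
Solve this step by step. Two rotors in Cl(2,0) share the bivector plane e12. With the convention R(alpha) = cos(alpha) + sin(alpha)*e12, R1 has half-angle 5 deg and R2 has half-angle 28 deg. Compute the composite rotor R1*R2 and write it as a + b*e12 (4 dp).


Same-plane rotors commute and their half-angles add:
R1*R2 = cos(a1 + a2) + sin(a1 + a2)*e12.
a1 + a2 = 5 + 28 = 33 deg
cos(33 deg) = 0.8387
sin(33 deg) = 0.5446
R1*R2 = 0.8387 + 0.5446*e12


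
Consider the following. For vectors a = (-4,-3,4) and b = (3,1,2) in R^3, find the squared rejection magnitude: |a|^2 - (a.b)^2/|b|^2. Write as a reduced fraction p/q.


|a|^2 = (-4)^2 + (-3)^2 + 4^2 = 41
|b|^2 = 3^2 + 1^2 + 2^2 = 14
a . b = (-4)*3 + (-3)*1 + 4*2 = -7
(a.b)^2 = (-7)^2 = 49
|rej|^2 = 41 - 49/14
= (574 - 49)/14
= 525/14
In lowest terms: 75/2


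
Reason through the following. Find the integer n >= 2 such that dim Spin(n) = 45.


dim Spin(n) = dim so(n) = n(n-1)/2.
Solve n(n-1)/2 = 45, i.e. n^2 - n - 90 = 0.
Discriminant = 1 + 8*45 = 361
n = (1 + sqrt(361))/2 = (1 + 19)/2 = 10


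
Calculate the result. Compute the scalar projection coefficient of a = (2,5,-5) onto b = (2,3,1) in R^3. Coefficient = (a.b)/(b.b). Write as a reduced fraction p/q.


Projection coefficient = (a . b) / (b . b)
a . b = 2*2 + 5*3 + (-5)*1
= 4 + 15 + (-5) = 14
b . b = 2^2 + 3^2 + 1^2
= 4 + 9 + 1 = 14
Coefficient = 14/14
In lowest terms: 1/1


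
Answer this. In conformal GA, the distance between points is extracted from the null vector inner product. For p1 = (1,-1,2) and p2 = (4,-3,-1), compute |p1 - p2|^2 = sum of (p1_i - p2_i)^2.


p1 - p2 = (-3, 2, 3)
|p1 - p2|^2 = (-3)^2 + 2^2 + 3^2
= 9 + 4 + 9
= 22


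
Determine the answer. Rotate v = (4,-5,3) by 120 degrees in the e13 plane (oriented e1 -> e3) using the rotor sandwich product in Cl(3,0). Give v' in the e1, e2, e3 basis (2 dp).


Rotor R = cos(60deg) - sin(60deg)*e13
Rotation angle theta = 2 * 60 = 120 degrees in the e13 plane (e1 -> e3).
The component perpendicular to the plane (e2) is invariant: v'_2 = v2 = -5.00
cos(120deg) = -0.5000, sin(120deg) = 0.8660
v'_1 = v1*cos(theta) - v3*sin(theta) = 4*(-0.5000) - 3*0.8660 = -4.60
v'_3 = v1*sin(theta) + v3*cos(theta) = 4*0.8660 + 3*(-0.5000) = 1.96
v' = -4.60*e1 - 5.00*e2 + 1.96*e3


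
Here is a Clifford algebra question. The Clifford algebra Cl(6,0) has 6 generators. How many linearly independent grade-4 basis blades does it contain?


Number of grade-k basis blades in Cl(p,q) with n = p + q is C(n, k).
n = 6 + 0 = 6
C(6, 4) = 6! / (4! * 2!)
= 720 / (24 * 2)
= 15


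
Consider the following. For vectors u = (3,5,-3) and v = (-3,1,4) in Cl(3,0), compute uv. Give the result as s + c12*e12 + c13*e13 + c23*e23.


In Cl(3,0): e_i^2 = 1, e_ie_j = -e_je_i for i != j.
Scalar part = u . v = 3*(-3) + 5*1 + (-3)*4
= -9 + 5 + (-12) = -16
e12 coeff = 3*1 - 5*(-3) = 3 - (-15) = 18
e13 coeff = 3*4 - (-3)*(-3) = 12 - 9 = 3
e23 coeff = 5*4 - (-3)*1 = 20 - (-3) = 23
uv = -16 + 18*e12 + 3*e13 + 23*e23


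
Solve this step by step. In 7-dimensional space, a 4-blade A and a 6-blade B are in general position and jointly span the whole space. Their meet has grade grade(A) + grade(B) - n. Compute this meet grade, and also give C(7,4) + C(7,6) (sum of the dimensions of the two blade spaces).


Meet grade = grade(A) + grade(B) - n
= 4 + 6 - 7 = 3
C(7,4) = 35
C(7,6) = 7
dim_A + dim_B = 35 + 7 = 42


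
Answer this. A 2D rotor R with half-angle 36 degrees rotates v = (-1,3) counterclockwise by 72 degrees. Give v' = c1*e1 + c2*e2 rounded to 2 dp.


Rotor R = cos(36deg) - sin(36deg)*e12
Rotation angle theta = 2 * 36 = 72 degrees
v' = R*v*~R rotates v by theta.
cos(72deg) = 0.3090, sin(72deg) = 0.9511
v'_1 = -1*cos(72deg) - 3*sin(72deg)
= -1*0.3090 - 3*0.9511
= -3.16
v'_2 = -1*sin(72deg) + 3*cos(72deg)
= -1*0.9511 + 3*0.3090
= -0.02
v' = -3.16*e1 - 0.02*e2


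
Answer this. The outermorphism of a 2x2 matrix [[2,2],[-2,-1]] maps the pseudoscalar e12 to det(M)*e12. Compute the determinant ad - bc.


The outermorphism of a linear map f sends e1^e2 to f(e1)^f(e2).
f(e1) = 2*e1 - 2*e2
f(e2) = 2*e1 - 1*e2
f(e1) ^ f(e2) = (2*e1 - 2*e2) ^ (2*e1 - 1*e2)
= 2*(-1)*e12 + (-2)*2*e21
= (-2 - (-4))*e12
= 2*e12
Coefficient = 2


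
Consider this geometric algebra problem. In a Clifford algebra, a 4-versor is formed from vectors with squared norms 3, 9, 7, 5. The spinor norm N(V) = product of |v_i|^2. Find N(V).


Spinor norm N(V) = |v1|^2 * |v2|^2 * ... * |v4|^2
= 3 * 9 * 7 * 5
Running product: 3, 27, 189, 945
N(V) = 945


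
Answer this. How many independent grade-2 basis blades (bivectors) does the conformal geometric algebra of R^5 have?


The conformal model of R^5 uses Cl(6,1) with m = 5 + 2 = 7 generators.
Number of grade-2 blades = C(m, 2) = C(7, 2)
= 7*6/2 = 21


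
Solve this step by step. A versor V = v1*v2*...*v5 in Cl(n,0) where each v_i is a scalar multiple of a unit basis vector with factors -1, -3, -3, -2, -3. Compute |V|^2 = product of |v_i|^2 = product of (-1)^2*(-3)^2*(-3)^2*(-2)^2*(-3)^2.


Each vector v_i has |v_i|^2 = s_i^2
Squared scales: (-1)^2 = 1, (-3)^2 = 9, (-3)^2 = 9, (-2)^2 = 4, (-3)^2 = 9
|V|^2 = 1 * 9 * 9 * 4 * 9
= 2916


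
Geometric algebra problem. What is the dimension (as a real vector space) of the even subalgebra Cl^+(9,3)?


Even subalgebra dimension = 2^(n-1)
n = 9 + 3 = 12
2^(12 - 1) = 2^11 = 2048
Verification: sum of C(12,k) for even k = 1 + 66 + 495 + 924 + 495 + 66 + 1 = 2048
Result = 2048


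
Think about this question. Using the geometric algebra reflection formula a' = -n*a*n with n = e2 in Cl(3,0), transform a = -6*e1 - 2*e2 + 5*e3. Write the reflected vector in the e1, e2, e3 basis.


Reflection formula: a' = -n*a*n, with n = e2 (unit vector, n^2 = 1).
For reflection through hyperplane perp to e2:
The component along e2 flips sign, others stay.
a = (-6, -2, 5)
a' = (-6, 2, 5)
a' = -6*e1 + 2*e2 + 5*e3


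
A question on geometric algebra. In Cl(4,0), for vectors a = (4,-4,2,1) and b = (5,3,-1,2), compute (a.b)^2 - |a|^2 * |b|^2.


a . b = 4*5 + (-4)*3 + 2*(-1) + 1*2
= 20 + (-12) + (-2) + 2 = 8
|a|^2 = 4^2 + (-4)^2 + 2^2 + 1^2 = 37
|b|^2 = 5^2 + 3^2 + (-1)^2 + 2^2 = 39
(a.b)^2 = 8^2 = 64
|a|^2 * |b|^2 = 37 * 39 = 1443
Result = 64 - 1443 = -1379


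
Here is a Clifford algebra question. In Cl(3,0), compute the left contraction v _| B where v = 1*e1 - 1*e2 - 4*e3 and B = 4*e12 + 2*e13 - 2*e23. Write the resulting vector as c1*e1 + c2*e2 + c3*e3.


Left contraction v _| B = <vB>_1 (grade-1 part of the geometric product vB).
Using e1_|e12 = e2, e2_|e12 = -e1, e1_|e13 = e3, e3_|e13 = -e1, e2_|e23 = e3, e3_|e23 = -e2:
e1 coeff: -v2*b12 - v3*b13 = -(-1)*(4) - (-4)*(2) = 12
e2 coeff: v1*b12 - v3*b23 = (1)*(4) - (-4)*(-2) = -4
e3 coeff: v1*b13 + v2*b23 = (1)*(2) + (-1)*(-2) = 4
v _| B = 12*e1 - 4*e2 + 4*e3


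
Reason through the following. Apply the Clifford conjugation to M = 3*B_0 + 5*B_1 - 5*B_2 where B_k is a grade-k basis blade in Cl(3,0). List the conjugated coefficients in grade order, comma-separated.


Clifford conjugate sign for grade k: (-1)^(k(k+1)/2)
Grade 0: (-1)^(0*1/2) = (-1)^0 = 1, coeff 3 -> 3
Grade 1: (-1)^(1*2/2) = (-1)^1 = -1, coeff 5 -> -5
Grade 2: (-1)^(2*3/2) = (-1)^3 = -1, coeff -5 -> 5
Conjugated coefficients: 3, -5, 5


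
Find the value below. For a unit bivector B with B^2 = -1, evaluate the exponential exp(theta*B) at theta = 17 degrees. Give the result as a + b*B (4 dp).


For a unit bivector B with B^2 = -1, the exponential series gives
e^(theta*B) = cos(theta) + sin(theta)*B (the GA analogue of Euler's formula).
theta = 17 degrees = 0.296706 rad
cos(17 deg) = 0.9563
sin(17 deg) = 0.2924
exp(theta*B) = 0.9563 + 0.2924*B


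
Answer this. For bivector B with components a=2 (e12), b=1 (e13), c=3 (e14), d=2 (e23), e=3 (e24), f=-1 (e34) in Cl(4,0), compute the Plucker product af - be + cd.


Plucker relation: af - be + cd
a*f = 2*(-1) = -2
b*e = 1*3 = 3
c*d = 3*2 = 6
af - be + cd = -2 - 3 + 6
= 1


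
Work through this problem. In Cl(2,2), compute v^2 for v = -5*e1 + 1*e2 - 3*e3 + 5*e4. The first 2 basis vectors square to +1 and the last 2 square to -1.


v^2 = sum of c_i^2 * e_i^2
Positive signature terms (e_i^2 = +1): (-5)^2 + 1^2 = 26
Negative signature terms (e_j^2 = -1): (-3)^2 + 5^2 = 34
v^2 = 26 - 34 = -8


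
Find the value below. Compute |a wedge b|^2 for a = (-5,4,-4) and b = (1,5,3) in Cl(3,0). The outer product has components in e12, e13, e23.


a wedge b = (a1*b2 - a2*b1)*e12 + (a1*b3 - a3*b1)*e13 + (a2*b3 - a3*b2)*e23
e12 coeff: (-5)*5 - 4*1 = -25 - 4 = -29
e13 coeff: (-5)*3 - (-4)*1 = -15 - (-4) = -11
e23 coeff: 4*3 - (-4)*5 = 12 - (-20) = 32
|a wedge b|^2 = (-29)^2 + (-11)^2 + 32^2
= 841 + 121 + 1024
= 1986


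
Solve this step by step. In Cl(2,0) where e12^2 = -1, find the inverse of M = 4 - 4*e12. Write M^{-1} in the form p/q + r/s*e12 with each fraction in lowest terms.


M = 4 - 4*e12, where e12^2 = -1.
Since M commutes with its reverse ~M = a - b*e12, M * ~M = a^2 - b^2*e12^2 = a^2 + b^2.
So M^{-1} = ~M / (a^2 + b^2) = (a - b*e12)/(a^2 + b^2).
a^2 + b^2 = 16 + 16 = 32
Scalar part = 4/32 = 1/8
Bivector coeff = 4/32 = 1/8
M^{-1} = 1/8 + 1/8*e12


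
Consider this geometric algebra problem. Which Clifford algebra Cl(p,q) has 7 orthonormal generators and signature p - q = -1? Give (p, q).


We need p + q = 7 and p - q = -1.
Adding: 2p = 7 + (-1) = 6, so p = 3.
Then q = 7 - 3 = 4.
(p, q) = (3, 4)


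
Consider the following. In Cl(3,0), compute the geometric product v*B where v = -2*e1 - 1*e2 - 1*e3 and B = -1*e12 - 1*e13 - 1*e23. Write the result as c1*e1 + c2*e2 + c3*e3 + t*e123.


vB has grade-1 (vector) and grade-3 (trivector) parts: vB = (v _| B) + (v ^ B).
Vector part <vB>_1:
  e1: -v2*b12 - v3*b13 = -(-1)*(-1) - (-1)*(-1) = -2
  e2: v1*b12 - v3*b23 = (-2)*(-1) - (-1)*(-1) = 1
  e3: v1*b13 + v2*b23 = (-2)*(-1) + (-1)*(-1) = 3
Trivector part <vB>_3:
  e123: v1*b23 - v2*b13 + v3*b12 = (-2)*(-1) - (-1)*(-1) + (-1)*(-1) = 2
vB = -2*e1 + 1*e2 + 3*e3 + 2*e123


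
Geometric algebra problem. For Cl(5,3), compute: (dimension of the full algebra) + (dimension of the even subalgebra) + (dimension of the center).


n = 5 + 3 = 8
Total dim = 2^8 = 256
Even subalgebra dim = 2^7 = 128
n is even, so center dim = 1
Sum = 256 + 128 + 1 = 385


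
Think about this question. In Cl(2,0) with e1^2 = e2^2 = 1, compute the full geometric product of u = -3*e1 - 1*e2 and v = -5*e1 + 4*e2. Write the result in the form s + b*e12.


Expand: (-3*e1 - 1*e2)(-5*e1 + 4*e2)
= (-3)*(-5)*e1e1 + (-3)*4*e1e2 + (-1)*(-5)*e2e1 + (-1)*4*e2e2
Using e1^2 = e2^2 = 1, e2e1 = -e1e2:
Scalar part s = (-3)*(-5) + (-1)*4 = 15 + (-4) = 11
Bivector part b = (-3)*4 - (-1)*(-5) = -12 - 5 = -17
uv = 11 - 17*e12


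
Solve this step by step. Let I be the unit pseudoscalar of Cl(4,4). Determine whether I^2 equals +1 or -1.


The pseudoscalar I = e1...e_n (product of all n generators) of Cl(p,q) satisfies I^2 = (-1)^(q + n(n-1)/2).
p = 4, q = 4, n = p + q = 8
n(n-1)/2 = 8 * 7 / 2 = 28
Exponent = q + n(n-1)/2 = 4 + 28 = 32
I^2 = (-1)^32 = +1


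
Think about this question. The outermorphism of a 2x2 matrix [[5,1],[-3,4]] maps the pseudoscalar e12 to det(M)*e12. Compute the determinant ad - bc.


The outermorphism of a linear map f sends e1^e2 to f(e1)^f(e2).
f(e1) = 5*e1 - 3*e2
f(e2) = 1*e1 + 4*e2
f(e1) ^ f(e2) = (5*e1 - 3*e2) ^ (1*e1 + 4*e2)
= 5*4*e12 + (-3)*1*e21
= (20 - (-3))*e12
= 23*e12
Coefficient = 23


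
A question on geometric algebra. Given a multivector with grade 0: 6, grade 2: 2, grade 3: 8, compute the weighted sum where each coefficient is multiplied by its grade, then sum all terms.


Grade-weighted sum = sum of grade_k * coefficient_k
0*6 = 0
2*2 = 4
3*8 = 24
Total = 0 + 4 + 24 = 28


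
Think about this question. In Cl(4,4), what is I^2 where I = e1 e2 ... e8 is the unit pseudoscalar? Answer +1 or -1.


The pseudoscalar I = e1...e_n (product of all n generators) of Cl(p,q) satisfies I^2 = (-1)^(q + n(n-1)/2).
p = 4, q = 4, n = p + q = 8
n(n-1)/2 = 8 * 7 / 2 = 28
Exponent = q + n(n-1)/2 = 4 + 28 = 32
I^2 = (-1)^32 = +1


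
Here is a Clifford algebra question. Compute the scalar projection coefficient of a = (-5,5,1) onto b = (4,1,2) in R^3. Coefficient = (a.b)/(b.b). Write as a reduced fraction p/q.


Projection coefficient = (a . b) / (b . b)
a . b = (-5)*4 + 5*1 + 1*2
= -20 + 5 + 2 = -13
b . b = 4^2 + 1^2 + 2^2
= 16 + 1 + 4 = 21
Coefficient = -13/21
In lowest terms: -13/21


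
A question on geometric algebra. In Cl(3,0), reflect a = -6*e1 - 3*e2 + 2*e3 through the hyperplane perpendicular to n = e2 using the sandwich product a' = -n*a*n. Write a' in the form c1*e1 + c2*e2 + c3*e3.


Reflection formula: a' = -n*a*n, with n = e2 (unit vector, n^2 = 1).
For reflection through hyperplane perp to e2:
The component along e2 flips sign, others stay.
a = (-6, -3, 2)
a' = (-6, 3, 2)
a' = -6*e1 + 3*e2 + 2*e3


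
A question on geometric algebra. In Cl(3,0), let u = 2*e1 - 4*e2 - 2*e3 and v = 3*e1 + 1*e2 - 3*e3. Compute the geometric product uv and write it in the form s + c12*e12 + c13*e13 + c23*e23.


In Cl(3,0): e_i^2 = 1, e_ie_j = -e_je_i for i != j.
Scalar part = u . v = 2*3 + (-4)*1 + (-2)*(-3)
= 6 + (-4) + 6 = 8
e12 coeff = 2*1 - (-4)*3 = 2 - (-12) = 14
e13 coeff = 2*(-3) - (-2)*3 = -6 - (-6) = 0
e23 coeff = (-4)*(-3) - (-2)*1 = 12 - (-2) = 14
uv = 8 + 14*e12 + 0*e13 + 14*e23


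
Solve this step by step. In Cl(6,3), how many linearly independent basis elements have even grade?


Even subalgebra dimension = 2^(n-1)
n = 6 + 3 = 9
2^(9 - 1) = 2^8 = 256
Verification: sum of C(9,k) for even k = 1 + 36 + 126 + 84 + 9 = 256
Result = 256


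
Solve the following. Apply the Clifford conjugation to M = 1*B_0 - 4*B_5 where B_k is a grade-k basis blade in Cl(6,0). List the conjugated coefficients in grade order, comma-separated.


Clifford conjugate sign for grade k: (-1)^(k(k+1)/2)
Grade 0: (-1)^(0*1/2) = (-1)^0 = 1, coeff 1 -> 1
Grade 5: (-1)^(5*6/2) = (-1)^15 = -1, coeff -4 -> 4
Conjugated coefficients: 1, 4


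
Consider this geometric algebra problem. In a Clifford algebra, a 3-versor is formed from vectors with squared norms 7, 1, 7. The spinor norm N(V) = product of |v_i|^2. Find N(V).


Spinor norm N(V) = |v1|^2 * |v2|^2 * ... * |v3|^2
= 7 * 1 * 7
Running product: 7, 7, 49
N(V) = 49


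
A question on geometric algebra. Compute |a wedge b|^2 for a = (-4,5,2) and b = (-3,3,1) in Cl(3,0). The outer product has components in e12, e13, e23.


a wedge b = (a1*b2 - a2*b1)*e12 + (a1*b3 - a3*b1)*e13 + (a2*b3 - a3*b2)*e23
e12 coeff: (-4)*3 - 5*(-3) = -12 - (-15) = 3
e13 coeff: (-4)*1 - 2*(-3) = -4 - (-6) = 2
e23 coeff: 5*1 - 2*3 = 5 - 6 = -1
|a wedge b|^2 = 3^2 + 2^2 + (-1)^2
= 9 + 4 + 1
= 14


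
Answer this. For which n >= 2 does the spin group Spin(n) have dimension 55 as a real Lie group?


dim Spin(n) = dim so(n) = n(n-1)/2.
Solve n(n-1)/2 = 55, i.e. n^2 - n - 110 = 0.
Discriminant = 1 + 8*55 = 441
n = (1 + sqrt(441))/2 = (1 + 21)/2 = 11


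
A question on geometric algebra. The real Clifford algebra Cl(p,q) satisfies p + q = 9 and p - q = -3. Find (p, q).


We need p + q = 9 and p - q = -3.
Adding: 2p = 9 + (-3) = 6, so p = 3.
Then q = 9 - 3 = 6.
(p, q) = (3, 6)


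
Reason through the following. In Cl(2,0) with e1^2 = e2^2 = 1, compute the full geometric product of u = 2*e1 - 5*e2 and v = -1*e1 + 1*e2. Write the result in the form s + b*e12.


Expand: (2*e1 - 5*e2)(-1*e1 + 1*e2)
= 2*(-1)*e1e1 + 2*1*e1e2 + (-5)*(-1)*e2e1 + (-5)*1*e2e2
Using e1^2 = e2^2 = 1, e2e1 = -e1e2:
Scalar part s = 2*(-1) + (-5)*1 = -2 + (-5) = -7
Bivector part b = 2*1 - (-5)*(-1) = 2 - 5 = -3
uv = -7 - 3*e12


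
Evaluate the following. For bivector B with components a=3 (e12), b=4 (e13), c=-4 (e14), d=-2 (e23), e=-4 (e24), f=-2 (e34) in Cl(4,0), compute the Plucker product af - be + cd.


Plucker relation: af - be + cd
a*f = 3*(-2) = -6
b*e = 4*(-4) = -16
c*d = (-4)*(-2) = 8
af - be + cd = -6 - (-16) + 8
= 18


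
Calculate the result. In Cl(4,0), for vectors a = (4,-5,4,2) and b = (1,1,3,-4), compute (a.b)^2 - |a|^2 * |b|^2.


a . b = 4*1 + (-5)*1 + 4*3 + 2*(-4)
= 4 + (-5) + 12 + (-8) = 3
|a|^2 = 4^2 + (-5)^2 + 4^2 + 2^2 = 61
|b|^2 = 1^2 + 1^2 + 3^2 + (-4)^2 = 27
(a.b)^2 = 3^2 = 9
|a|^2 * |b|^2 = 61 * 27 = 1647
Result = 9 - 1647 = -1638


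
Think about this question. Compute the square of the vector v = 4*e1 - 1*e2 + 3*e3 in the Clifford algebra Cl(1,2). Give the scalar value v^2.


v^2 = sum of c_i^2 * e_i^2
Positive signature terms (e_i^2 = +1): 4^2 = 16
Negative signature terms (e_j^2 = -1): (-1)^2 + 3^2 = 10
v^2 = 16 - 10 = 6


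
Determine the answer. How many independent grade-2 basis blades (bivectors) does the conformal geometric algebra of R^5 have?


The conformal model of R^5 uses Cl(6,1) with m = 5 + 2 = 7 generators.
Number of grade-2 blades = C(m, 2) = C(7, 2)
= 7*6/2 = 21


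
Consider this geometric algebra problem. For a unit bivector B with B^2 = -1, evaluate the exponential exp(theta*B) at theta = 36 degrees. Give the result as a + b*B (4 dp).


For a unit bivector B with B^2 = -1, the exponential series gives
e^(theta*B) = cos(theta) + sin(theta)*B (the GA analogue of Euler's formula).
theta = 36 degrees = 0.628319 rad
cos(36 deg) = 0.8090
sin(36 deg) = 0.5878
exp(theta*B) = 0.8090 + 0.5878*B


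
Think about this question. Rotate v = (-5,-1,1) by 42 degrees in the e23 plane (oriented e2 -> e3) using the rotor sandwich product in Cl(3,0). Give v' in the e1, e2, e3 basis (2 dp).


Rotor R = cos(21deg) - sin(21deg)*e23
Rotation angle theta = 2 * 21 = 42 degrees in the e23 plane (e2 -> e3).
The component perpendicular to the plane (e1) is invariant: v'_1 = v1 = -5.00
cos(42deg) = 0.7431, sin(42deg) = 0.6691
v'_2 = v2*cos(theta) - v3*sin(theta) = -1*0.7431 - 1*0.6691 = -1.41
v'_3 = v2*sin(theta) + v3*cos(theta) = -1*0.6691 + 1*0.7431 = 0.07
v' = -5.00*e1 - 1.41*e2 + 0.07*e3


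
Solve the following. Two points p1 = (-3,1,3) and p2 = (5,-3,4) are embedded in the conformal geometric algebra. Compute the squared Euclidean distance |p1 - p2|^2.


p1 - p2 = (-8, 4, -1)
|p1 - p2|^2 = (-8)^2 + 4^2 + (-1)^2
= 64 + 16 + 1
= 81


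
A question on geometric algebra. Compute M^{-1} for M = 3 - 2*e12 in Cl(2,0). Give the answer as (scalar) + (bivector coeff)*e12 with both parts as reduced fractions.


M = 3 - 2*e12, where e12^2 = -1.
Since M commutes with its reverse ~M = a - b*e12, M * ~M = a^2 - b^2*e12^2 = a^2 + b^2.
So M^{-1} = ~M / (a^2 + b^2) = (a - b*e12)/(a^2 + b^2).
a^2 + b^2 = 9 + 4 = 13
Scalar part = 3/13 = 3/13
Bivector coeff = 2/13 = 2/13
M^{-1} = 3/13 + 2/13*e12


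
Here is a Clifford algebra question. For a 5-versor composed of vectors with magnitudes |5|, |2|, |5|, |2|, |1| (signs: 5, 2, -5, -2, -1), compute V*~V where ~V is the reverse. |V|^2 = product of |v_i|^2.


Each vector v_i has |v_i|^2 = s_i^2
Squared scales: 5^2 = 25, 2^2 = 4, (-5)^2 = 25, (-2)^2 = 4, (-1)^2 = 1
|V|^2 = 25 * 4 * 25 * 4 * 1
= 10000


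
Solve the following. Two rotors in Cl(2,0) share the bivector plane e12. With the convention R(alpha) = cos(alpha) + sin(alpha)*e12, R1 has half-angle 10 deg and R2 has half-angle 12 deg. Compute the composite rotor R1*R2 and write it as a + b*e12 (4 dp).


Same-plane rotors commute and their half-angles add:
R1*R2 = cos(a1 + a2) + sin(a1 + a2)*e12.
a1 + a2 = 10 + 12 = 22 deg
cos(22 deg) = 0.9272
sin(22 deg) = 0.3746
R1*R2 = 0.9272 + 0.3746*e12


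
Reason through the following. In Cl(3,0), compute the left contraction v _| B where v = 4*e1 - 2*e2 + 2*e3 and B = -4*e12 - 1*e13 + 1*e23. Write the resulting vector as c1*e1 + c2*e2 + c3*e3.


Left contraction v _| B = <vB>_1 (grade-1 part of the geometric product vB).
Using e1_|e12 = e2, e2_|e12 = -e1, e1_|e13 = e3, e3_|e13 = -e1, e2_|e23 = e3, e3_|e23 = -e2:
e1 coeff: -v2*b12 - v3*b13 = -(-2)*(-4) - (2)*(-1) = -6
e2 coeff: v1*b12 - v3*b23 = (4)*(-4) - (2)*(1) = -18
e3 coeff: v1*b13 + v2*b23 = (4)*(-1) + (-2)*(1) = -6
v _| B = -6*e1 - 18*e2 - 6*e3


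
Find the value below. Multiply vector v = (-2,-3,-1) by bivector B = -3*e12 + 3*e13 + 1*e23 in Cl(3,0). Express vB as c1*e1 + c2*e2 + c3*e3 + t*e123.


vB has grade-1 (vector) and grade-3 (trivector) parts: vB = (v _| B) + (v ^ B).
Vector part <vB>_1:
  e1: -v2*b12 - v3*b13 = -(-3)*(-3) - (-1)*(3) = -6
  e2: v1*b12 - v3*b23 = (-2)*(-3) - (-1)*(1) = 7
  e3: v1*b13 + v2*b23 = (-2)*(3) + (-3)*(1) = -9
Trivector part <vB>_3:
  e123: v1*b23 - v2*b13 + v3*b12 = (-2)*(1) - (-3)*(3) + (-1)*(-3) = 10
vB = -6*e1 + 7*e2 - 9*e3 + 10*e123


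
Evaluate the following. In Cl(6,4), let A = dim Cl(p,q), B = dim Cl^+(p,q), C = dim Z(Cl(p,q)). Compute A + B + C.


n = 6 + 4 = 10
Total dim = 2^10 = 1024
Even subalgebra dim = 2^9 = 512
n is even, so center dim = 1
Sum = 1024 + 512 + 1 = 1537


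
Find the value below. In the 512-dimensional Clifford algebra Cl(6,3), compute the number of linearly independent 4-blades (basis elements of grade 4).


Number of grade-k basis blades in Cl(p,q) with n = p + q is C(n, k).
n = 6 + 3 = 9
C(9, 4) = 9! / (4! * 5!)
= 362880 / (24 * 120)
= 126


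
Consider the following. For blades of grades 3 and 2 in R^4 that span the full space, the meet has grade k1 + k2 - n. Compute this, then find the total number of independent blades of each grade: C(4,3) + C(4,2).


Meet grade = grade(A) + grade(B) - n
= 3 + 2 - 4 = 1
C(4,3) = 4
C(4,2) = 6
dim_A + dim_B = 4 + 6 = 10


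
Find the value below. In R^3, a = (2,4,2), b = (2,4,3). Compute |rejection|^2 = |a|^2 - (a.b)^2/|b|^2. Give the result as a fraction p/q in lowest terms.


|a|^2 = 2^2 + 4^2 + 2^2 = 24
|b|^2 = 2^2 + 4^2 + 3^2 = 29
a . b = 2*2 + 4*4 + 2*3 = 26
(a.b)^2 = 26^2 = 676
|rej|^2 = 24 - 676/29
= (696 - 676)/29
= 20/29
In lowest terms: 20/29


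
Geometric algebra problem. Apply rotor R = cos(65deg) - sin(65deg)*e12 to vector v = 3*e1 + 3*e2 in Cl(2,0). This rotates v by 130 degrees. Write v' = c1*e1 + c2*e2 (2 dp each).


Rotor R = cos(65deg) - sin(65deg)*e12
Rotation angle theta = 2 * 65 = 130 degrees
v' = R*v*~R rotates v by theta.
cos(130deg) = -0.6428, sin(130deg) = 0.7660
v'_1 = 3*cos(130deg) - 3*sin(130deg)
= 3*(-0.6428) - 3*0.7660
= -4.23
v'_2 = 3*sin(130deg) + 3*cos(130deg)
= 3*0.7660 + 3*(-0.6428)
= 0.37
v' = -4.23*e1 + 0.37*e2


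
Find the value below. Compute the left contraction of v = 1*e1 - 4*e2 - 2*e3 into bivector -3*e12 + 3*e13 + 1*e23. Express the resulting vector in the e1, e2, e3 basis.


Left contraction v _| B = <vB>_1 (grade-1 part of the geometric product vB).
Using e1_|e12 = e2, e2_|e12 = -e1, e1_|e13 = e3, e3_|e13 = -e1, e2_|e23 = e3, e3_|e23 = -e2:
e1 coeff: -v2*b12 - v3*b13 = -(-4)*(-3) - (-2)*(3) = -6
e2 coeff: v1*b12 - v3*b23 = (1)*(-3) - (-2)*(1) = -1
e3 coeff: v1*b13 + v2*b23 = (1)*(3) + (-4)*(1) = -1
v _| B = -6*e1 - 1*e2 - 1*e3


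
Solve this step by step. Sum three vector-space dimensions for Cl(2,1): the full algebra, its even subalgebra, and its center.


n = 2 + 1 = 3
Total dim = 2^3 = 8
Even subalgebra dim = 2^2 = 4
n is odd, so center dim = 2
Sum = 8 + 4 + 2 = 14
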